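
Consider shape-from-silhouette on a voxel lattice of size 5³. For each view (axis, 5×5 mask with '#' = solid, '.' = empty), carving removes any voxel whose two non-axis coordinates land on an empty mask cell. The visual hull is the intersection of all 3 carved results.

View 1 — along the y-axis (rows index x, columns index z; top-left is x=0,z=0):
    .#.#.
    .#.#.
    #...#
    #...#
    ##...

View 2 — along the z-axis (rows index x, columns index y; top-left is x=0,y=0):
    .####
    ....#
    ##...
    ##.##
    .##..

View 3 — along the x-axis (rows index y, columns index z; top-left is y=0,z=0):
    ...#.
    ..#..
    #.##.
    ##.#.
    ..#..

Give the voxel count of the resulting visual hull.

start: 5×5×5 = 125 voxels
V1 y: intersect with XZ mask (10 set) -- 50 left
V2 z: intersect with XY mask (13 set) -- 26 left
V3 x: intersect with YZ mask (9 set) -- 5 left

|visual hull| = 5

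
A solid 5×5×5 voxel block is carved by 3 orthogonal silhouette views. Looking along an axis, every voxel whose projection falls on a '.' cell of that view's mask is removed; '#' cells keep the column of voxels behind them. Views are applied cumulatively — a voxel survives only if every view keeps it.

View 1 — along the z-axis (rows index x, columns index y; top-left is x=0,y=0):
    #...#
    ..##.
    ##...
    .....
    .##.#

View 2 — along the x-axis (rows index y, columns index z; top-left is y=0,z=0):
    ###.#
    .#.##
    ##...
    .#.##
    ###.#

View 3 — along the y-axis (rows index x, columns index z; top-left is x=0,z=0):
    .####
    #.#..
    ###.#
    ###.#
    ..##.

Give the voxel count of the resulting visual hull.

voxel count = 15

start: 5×5×5 = 125 voxels
after view 1 [z-axis, 9 of 25 cells solid] → remaining = 45
after view 2 [x-axis, 16 of 25 cells solid] → remaining = 29
after view 3 [y-axis, 16 of 25 cells solid] → remaining = 15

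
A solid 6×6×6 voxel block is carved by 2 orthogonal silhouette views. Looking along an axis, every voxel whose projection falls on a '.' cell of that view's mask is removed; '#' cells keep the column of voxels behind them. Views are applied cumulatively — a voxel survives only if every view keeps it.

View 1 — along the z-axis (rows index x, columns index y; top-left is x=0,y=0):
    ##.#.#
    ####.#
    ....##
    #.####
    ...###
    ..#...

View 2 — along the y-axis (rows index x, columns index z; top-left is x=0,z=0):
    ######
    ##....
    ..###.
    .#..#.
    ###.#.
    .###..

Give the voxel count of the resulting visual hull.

voxel count = 65

initial block: 6^3 = 216
step 1: project along z, AND mask (20/36) → |grid| = 120
step 2: project along y, AND mask (20/36) → |grid| = 65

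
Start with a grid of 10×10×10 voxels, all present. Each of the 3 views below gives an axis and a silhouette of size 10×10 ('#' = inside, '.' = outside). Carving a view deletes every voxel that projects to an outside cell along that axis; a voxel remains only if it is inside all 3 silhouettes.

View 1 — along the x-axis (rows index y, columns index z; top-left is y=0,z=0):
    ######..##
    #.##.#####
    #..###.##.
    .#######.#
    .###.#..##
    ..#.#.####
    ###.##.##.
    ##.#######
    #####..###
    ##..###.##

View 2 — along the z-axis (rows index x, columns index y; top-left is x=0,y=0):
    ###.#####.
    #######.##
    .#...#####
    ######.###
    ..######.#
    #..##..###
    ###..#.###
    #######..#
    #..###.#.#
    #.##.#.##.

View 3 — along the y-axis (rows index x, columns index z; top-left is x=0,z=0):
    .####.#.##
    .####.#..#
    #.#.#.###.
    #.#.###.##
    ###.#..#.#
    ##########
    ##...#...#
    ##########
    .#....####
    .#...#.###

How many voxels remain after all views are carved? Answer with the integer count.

full grid |V| = 1000
carve view 1 (along x, YZ-mask fill 73/100): 730 voxels remain
carve view 2 (along z, XY-mask fill 72/100): 525 voxels remain
carve view 3 (along y, XZ-mask fill 66/100): 351 voxels remain

voxel count = 351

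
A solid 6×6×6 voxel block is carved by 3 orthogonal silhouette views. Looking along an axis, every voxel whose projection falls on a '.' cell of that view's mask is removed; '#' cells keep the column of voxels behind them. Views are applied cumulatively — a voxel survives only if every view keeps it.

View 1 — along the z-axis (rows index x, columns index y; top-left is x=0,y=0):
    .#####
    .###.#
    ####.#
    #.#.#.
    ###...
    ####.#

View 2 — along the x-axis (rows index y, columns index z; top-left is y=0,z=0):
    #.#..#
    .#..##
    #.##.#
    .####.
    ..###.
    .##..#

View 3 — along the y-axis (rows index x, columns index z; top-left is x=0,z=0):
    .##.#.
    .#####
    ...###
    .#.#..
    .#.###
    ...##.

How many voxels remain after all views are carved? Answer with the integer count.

initial block: 6^3 = 216
[1] z-view keeps 25 columns → grid now 150
[2] x-view keeps 20 columns → grid now 85
[3] y-view keeps 19 columns → grid now 43

voxel count = 43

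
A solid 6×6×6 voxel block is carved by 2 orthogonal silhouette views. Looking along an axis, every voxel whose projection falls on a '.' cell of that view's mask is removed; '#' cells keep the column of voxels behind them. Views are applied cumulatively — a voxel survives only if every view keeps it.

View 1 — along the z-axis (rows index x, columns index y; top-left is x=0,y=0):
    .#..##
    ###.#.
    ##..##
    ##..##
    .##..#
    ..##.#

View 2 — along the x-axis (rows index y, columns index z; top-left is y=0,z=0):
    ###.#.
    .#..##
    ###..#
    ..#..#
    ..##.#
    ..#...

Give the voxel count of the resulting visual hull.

before carving: 216 voxels (6×6×6)
[1] z-view keeps 21 columns → grid now 126
[2] x-view keeps 17 columns → grid now 58

58 voxels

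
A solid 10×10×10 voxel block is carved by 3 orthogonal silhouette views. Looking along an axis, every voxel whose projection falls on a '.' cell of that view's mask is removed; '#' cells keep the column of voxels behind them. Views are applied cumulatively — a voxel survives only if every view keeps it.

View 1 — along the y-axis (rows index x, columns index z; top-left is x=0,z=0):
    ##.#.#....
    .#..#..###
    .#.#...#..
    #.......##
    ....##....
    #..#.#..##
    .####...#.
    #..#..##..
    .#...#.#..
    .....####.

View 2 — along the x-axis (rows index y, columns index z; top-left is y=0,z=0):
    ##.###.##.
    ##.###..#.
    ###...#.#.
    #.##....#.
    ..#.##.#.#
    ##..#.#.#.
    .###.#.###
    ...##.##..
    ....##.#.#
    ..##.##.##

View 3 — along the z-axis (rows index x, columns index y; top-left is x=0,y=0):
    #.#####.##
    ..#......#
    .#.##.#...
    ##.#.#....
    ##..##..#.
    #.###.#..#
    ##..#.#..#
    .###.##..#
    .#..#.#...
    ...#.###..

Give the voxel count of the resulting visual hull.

remaining voxels: 108

full grid |V| = 1000
[1] y-view keeps 38 columns → grid now 380
[2] x-view keeps 53 columns → grid now 208
[3] z-view keeps 47 columns → grid now 108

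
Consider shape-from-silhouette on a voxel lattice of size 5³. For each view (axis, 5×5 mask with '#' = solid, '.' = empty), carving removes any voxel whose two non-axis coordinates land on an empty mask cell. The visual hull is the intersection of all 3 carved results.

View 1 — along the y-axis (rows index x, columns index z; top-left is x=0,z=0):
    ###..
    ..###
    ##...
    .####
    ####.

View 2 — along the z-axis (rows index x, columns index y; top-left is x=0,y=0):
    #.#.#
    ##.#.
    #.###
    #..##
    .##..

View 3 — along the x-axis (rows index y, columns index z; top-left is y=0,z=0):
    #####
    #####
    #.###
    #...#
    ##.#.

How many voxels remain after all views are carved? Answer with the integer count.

|visual hull| = 34

before carving: 125 voxels (5×5×5)
after view 1 [y-axis, 16 of 25 cells solid] → remaining = 80
after view 2 [z-axis, 15 of 25 cells solid] → remaining = 46
after view 3 [x-axis, 19 of 25 cells solid] → remaining = 34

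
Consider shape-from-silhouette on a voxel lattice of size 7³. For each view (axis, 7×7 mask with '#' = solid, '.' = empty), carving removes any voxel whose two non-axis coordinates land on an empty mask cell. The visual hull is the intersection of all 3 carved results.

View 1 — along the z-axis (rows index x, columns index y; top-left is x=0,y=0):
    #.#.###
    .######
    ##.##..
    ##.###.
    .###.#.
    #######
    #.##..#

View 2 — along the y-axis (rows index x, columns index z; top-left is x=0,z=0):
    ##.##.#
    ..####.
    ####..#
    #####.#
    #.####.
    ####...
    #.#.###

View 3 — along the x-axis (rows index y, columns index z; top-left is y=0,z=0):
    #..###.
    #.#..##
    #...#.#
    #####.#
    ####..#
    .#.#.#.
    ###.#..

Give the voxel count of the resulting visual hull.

voxel count = 103

before carving: 343 voxels (7×7×7)
carve view 1 (along z, XY-mask fill 35/49): 245 voxels remain
carve view 2 (along y, XZ-mask fill 34/49): 167 voxels remain
carve view 3 (along x, YZ-mask fill 29/49): 103 voxels remain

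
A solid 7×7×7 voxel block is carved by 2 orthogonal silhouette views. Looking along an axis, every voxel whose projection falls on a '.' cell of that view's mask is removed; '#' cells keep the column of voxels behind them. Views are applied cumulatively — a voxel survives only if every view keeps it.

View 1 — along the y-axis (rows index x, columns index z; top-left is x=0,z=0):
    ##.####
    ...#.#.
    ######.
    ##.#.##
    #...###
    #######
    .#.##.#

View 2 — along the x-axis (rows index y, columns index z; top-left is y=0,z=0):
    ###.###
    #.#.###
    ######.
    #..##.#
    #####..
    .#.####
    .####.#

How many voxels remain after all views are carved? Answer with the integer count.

174 voxels

start: 7×7×7 = 343 voxels
step 1: project along y, AND mask (34/49) → |grid| = 238
step 2: project along x, AND mask (36/49) → |grid| = 174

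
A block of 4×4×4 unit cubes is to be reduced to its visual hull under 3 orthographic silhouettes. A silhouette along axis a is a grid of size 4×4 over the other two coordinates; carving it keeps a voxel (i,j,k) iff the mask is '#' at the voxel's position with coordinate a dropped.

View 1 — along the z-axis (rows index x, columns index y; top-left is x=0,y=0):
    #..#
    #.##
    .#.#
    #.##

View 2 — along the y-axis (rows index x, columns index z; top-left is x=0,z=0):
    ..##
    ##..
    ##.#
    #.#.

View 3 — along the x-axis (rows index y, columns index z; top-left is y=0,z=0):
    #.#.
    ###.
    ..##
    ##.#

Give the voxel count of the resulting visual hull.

voxel count = 14

initial block: 4^3 = 64
after view 1 [z-axis, 10 of 16 cells solid] → remaining = 40
after view 2 [y-axis, 9 of 16 cells solid] → remaining = 22
after view 3 [x-axis, 10 of 16 cells solid] → remaining = 14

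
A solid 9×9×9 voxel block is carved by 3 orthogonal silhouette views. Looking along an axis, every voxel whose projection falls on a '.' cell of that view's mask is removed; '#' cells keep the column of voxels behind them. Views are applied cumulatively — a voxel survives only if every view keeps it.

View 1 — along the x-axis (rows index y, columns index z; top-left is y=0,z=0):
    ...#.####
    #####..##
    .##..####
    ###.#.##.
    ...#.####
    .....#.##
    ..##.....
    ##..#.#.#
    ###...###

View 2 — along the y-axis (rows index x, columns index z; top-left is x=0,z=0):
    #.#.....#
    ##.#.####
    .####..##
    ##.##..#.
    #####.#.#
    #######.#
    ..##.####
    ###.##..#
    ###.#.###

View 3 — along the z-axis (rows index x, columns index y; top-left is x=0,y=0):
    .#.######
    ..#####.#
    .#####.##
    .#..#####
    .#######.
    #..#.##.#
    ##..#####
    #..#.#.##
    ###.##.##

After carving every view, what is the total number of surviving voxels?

|visual hull| = 192

start: 9×9×9 = 729 voxels
step 1: project along x, AND mask (45/81) → |grid| = 405
step 2: project along y, AND mask (55/81) → |grid| = 277
step 3: project along z, AND mask (57/81) → |grid| = 192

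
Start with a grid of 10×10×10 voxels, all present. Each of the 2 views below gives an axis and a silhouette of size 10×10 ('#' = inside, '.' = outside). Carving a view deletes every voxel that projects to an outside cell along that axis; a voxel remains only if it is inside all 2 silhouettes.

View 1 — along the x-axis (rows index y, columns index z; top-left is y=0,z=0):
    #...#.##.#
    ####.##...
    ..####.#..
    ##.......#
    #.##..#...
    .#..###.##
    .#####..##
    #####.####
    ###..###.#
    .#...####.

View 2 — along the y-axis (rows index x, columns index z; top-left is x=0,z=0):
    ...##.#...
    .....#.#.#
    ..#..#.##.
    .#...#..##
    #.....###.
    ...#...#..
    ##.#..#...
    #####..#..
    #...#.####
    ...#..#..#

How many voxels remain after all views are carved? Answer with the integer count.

|visual hull| = 220

full grid |V| = 1000
carve view 1 (along x, YZ-mask fill 57/100): 570 voxels remain
carve view 2 (along y, XZ-mask fill 39/100): 220 voxels remain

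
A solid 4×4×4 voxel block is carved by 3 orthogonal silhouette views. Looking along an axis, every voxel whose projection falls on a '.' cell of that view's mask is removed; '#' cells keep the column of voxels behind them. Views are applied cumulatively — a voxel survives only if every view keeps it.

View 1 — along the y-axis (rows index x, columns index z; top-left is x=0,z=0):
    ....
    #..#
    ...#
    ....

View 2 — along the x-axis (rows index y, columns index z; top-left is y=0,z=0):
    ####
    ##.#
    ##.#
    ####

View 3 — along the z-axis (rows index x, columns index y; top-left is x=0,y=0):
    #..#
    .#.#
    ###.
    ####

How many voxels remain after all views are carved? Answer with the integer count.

initial block: 4^3 = 64
carve view 1 (along y, XZ-mask fill 3/16): 12 voxels remain
carve view 2 (along x, YZ-mask fill 14/16): 12 voxels remain
carve view 3 (along z, XY-mask fill 11/16): 7 voxels remain

voxel count = 7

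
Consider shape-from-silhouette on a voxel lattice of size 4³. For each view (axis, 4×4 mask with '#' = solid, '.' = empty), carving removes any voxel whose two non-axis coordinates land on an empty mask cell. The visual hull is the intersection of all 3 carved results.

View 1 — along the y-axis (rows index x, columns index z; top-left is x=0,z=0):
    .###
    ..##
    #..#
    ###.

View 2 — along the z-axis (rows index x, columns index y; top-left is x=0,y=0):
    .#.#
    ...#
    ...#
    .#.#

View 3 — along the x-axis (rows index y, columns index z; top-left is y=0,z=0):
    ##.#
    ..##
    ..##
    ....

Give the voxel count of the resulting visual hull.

before carving: 64 voxels (4×4×4)
carve view 1 (along y, XZ-mask fill 10/16): 40 voxels remain
carve view 2 (along z, XY-mask fill 6/16): 16 voxels remain
carve view 3 (along x, YZ-mask fill 7/16): 3 voxels remain

|visual hull| = 3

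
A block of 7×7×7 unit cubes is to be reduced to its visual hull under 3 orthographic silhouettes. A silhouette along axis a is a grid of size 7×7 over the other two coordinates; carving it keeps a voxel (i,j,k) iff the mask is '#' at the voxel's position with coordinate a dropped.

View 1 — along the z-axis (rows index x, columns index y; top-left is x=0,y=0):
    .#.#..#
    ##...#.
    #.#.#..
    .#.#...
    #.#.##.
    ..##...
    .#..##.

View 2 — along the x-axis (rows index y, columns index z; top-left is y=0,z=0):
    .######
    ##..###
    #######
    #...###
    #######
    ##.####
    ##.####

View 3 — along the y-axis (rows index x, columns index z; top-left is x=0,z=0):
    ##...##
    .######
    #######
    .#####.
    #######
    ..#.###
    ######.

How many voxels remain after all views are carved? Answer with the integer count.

before carving: 343 voxels (7×7×7)
[1] z-view keeps 20 columns → grid now 140
[2] x-view keeps 41 columns → grid now 116
[3] y-view keeps 39 columns → grid now 99

|visual hull| = 99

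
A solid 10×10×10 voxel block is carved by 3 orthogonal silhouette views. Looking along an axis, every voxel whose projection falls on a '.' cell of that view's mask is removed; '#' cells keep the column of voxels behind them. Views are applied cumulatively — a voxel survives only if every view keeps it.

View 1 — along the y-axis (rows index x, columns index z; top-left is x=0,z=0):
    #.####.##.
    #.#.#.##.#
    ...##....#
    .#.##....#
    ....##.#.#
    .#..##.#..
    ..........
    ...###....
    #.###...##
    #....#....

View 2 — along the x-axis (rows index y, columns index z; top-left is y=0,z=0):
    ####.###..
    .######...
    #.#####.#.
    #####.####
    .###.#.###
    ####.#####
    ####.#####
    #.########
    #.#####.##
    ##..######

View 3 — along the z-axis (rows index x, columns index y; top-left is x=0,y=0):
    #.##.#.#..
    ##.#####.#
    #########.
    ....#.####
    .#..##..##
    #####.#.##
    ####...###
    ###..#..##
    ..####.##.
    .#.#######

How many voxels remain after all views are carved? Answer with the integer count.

full grid |V| = 1000
V1 y: intersect with XZ mask (39 set) -- 390 left
V2 x: intersect with YZ mask (79 set) -- 299 left
V3 z: intersect with XY mask (67 set) -- 200 left

voxel count = 200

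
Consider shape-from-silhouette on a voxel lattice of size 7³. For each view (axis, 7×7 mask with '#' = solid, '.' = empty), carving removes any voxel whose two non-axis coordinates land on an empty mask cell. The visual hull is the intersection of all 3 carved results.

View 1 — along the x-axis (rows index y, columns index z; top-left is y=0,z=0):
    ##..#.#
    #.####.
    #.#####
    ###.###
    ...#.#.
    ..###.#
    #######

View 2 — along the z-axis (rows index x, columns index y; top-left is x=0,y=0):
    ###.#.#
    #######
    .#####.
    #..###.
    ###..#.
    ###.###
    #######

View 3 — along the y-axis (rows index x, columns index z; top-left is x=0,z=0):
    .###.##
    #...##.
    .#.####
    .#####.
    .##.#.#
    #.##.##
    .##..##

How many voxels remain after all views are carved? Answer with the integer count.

before carving: 343 voxels (7×7×7)
V1 x: intersect with YZ mask (34 set) -- 238 left
V2 z: intersect with XY mask (38 set) -- 178 left
V3 y: intersect with XZ mask (31 set) -- 109 left

|visual hull| = 109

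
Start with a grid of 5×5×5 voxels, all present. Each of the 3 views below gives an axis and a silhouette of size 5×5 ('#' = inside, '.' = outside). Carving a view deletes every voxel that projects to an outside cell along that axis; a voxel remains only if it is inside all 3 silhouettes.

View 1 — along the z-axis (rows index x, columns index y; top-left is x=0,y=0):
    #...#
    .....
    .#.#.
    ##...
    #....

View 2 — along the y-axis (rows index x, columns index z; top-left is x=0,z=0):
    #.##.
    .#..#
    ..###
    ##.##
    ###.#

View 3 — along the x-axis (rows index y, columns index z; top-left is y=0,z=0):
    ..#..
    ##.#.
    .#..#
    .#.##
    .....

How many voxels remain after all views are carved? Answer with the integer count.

|visual hull| = 8

before carving: 125 voxels (5×5×5)
  1. axis=2 (XY plane), |mask|=7  ⇒  voxels=35
  2. axis=1 (XZ plane), |mask|=16  ⇒  voxels=24
  3. axis=0 (YZ plane), |mask|=9  ⇒  voxels=8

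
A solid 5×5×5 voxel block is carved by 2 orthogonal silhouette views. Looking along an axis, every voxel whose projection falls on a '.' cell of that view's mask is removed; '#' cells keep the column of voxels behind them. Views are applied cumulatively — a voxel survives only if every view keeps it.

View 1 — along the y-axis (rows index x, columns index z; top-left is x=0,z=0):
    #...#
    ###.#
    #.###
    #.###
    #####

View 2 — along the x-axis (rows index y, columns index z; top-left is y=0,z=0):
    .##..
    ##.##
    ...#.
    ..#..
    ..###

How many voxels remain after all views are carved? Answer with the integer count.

voxel count = 40

start: 5×5×5 = 125 voxels
[1] y-view keeps 19 columns → grid now 95
[2] x-view keeps 11 columns → grid now 40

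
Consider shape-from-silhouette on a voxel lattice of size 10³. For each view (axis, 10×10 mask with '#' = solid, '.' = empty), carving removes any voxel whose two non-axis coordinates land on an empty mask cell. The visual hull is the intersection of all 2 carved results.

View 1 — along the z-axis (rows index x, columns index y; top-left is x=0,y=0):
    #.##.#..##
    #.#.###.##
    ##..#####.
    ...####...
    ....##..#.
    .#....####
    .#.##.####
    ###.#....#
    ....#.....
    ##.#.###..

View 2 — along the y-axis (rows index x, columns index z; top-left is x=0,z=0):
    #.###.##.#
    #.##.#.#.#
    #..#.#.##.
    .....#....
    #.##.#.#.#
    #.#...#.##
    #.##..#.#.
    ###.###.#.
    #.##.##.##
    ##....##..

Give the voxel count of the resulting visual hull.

before carving: 1000 voxels (10×10×10)
step 1: project along z, AND mask (51/100) → |grid| = 510
step 2: project along y, AND mask (53/100) → |grid| = 267

remaining voxels: 267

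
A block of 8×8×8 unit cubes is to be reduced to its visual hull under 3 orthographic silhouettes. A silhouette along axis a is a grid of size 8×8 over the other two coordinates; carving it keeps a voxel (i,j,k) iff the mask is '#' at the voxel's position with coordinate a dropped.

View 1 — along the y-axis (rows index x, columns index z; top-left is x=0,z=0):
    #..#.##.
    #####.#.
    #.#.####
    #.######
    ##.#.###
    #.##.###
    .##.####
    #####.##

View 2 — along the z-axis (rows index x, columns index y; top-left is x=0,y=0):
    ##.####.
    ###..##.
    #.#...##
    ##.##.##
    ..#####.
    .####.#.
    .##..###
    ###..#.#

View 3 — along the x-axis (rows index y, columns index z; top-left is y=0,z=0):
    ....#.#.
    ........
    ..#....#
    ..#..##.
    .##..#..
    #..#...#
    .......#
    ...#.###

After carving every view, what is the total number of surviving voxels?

remaining voxels: 65

before carving: 512 voxels (8×8×8)
  1. axis=1 (XZ plane), |mask|=48  ⇒  voxels=384
  2. axis=2 (XY plane), |mask|=41  ⇒  voxels=245
  3. axis=0 (YZ plane), |mask|=18  ⇒  voxels=65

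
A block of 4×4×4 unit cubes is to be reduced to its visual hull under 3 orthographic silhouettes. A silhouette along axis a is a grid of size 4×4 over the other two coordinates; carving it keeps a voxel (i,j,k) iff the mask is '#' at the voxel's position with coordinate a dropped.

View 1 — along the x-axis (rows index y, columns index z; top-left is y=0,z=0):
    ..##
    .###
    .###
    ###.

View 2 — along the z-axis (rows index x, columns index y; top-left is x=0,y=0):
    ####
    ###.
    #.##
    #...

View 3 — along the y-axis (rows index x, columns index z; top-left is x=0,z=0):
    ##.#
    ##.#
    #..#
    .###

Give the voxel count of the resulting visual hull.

remaining voxels: 17

full grid |V| = 64
[1] x-view keeps 11 columns → grid now 44
[2] z-view keeps 11 columns → grid now 29
[3] y-view keeps 11 columns → grid now 17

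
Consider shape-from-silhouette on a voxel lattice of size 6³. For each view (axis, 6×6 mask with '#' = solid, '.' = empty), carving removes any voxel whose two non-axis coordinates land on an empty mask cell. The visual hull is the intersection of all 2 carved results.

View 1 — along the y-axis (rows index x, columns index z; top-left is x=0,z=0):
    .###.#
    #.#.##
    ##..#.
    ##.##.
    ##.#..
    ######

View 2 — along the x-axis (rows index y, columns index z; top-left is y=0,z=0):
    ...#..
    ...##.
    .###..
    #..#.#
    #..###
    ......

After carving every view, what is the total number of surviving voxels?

52 voxels

before carving: 216 voxels (6×6×6)
  1. axis=1 (XZ plane), |mask|=24  ⇒  voxels=144
  2. axis=0 (YZ plane), |mask|=13  ⇒  voxels=52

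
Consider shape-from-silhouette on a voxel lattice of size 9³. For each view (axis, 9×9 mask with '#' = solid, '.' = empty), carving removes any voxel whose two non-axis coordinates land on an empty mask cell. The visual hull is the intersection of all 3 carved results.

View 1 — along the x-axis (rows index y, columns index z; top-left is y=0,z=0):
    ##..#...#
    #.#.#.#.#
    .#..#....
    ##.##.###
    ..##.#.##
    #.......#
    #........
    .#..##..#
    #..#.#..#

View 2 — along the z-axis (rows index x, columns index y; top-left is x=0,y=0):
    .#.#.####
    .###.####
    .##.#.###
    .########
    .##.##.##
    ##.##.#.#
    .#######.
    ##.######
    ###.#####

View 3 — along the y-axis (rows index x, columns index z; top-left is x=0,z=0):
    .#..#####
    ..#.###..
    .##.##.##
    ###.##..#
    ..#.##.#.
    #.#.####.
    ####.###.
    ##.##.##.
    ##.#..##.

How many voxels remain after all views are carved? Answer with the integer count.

|visual hull| = 136

full grid |V| = 729
step 1: project along x, AND mask (34/81) → |grid| = 306
step 2: project along z, AND mask (62/81) → |grid| = 232
step 3: project along y, AND mask (50/81) → |grid| = 136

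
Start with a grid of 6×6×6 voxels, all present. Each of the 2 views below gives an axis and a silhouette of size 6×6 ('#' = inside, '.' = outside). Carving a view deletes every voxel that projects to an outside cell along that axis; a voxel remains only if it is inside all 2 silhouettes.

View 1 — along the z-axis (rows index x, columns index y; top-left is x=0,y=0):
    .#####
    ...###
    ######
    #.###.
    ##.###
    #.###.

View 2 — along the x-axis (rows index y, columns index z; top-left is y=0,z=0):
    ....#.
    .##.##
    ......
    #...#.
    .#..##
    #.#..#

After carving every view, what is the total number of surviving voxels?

|visual hull| = 58

start: 6×6×6 = 216 voxels
[1] z-view keeps 27 columns → grid now 162
[2] x-view keeps 13 columns → grid now 58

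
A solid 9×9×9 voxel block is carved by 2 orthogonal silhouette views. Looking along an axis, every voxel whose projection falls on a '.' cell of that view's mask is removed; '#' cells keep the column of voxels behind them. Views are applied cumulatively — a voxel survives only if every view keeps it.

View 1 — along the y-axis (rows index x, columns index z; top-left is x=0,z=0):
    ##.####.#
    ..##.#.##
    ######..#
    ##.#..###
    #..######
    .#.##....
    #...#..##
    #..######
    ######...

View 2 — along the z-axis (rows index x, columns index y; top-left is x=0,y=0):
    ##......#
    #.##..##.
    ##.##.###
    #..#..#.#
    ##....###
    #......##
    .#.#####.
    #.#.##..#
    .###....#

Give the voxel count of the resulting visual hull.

voxel count = 246

before carving: 729 voxels (9×9×9)
V1 y: intersect with XZ mask (52 set) -- 468 left
V2 z: intersect with XY mask (42 set) -- 246 left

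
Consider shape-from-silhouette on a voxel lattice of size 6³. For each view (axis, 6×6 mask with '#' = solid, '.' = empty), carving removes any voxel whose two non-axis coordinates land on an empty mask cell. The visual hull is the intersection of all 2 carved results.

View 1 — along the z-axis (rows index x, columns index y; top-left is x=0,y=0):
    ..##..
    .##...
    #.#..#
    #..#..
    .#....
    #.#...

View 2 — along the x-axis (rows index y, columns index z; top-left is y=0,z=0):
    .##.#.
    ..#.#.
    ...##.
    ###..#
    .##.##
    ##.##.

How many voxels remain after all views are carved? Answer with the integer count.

before carving: 216 voxels (6×6×6)
after view 1 [z-axis, 12 of 36 cells solid] → remaining = 72
after view 2 [x-axis, 19 of 36 cells solid] → remaining = 33

|visual hull| = 33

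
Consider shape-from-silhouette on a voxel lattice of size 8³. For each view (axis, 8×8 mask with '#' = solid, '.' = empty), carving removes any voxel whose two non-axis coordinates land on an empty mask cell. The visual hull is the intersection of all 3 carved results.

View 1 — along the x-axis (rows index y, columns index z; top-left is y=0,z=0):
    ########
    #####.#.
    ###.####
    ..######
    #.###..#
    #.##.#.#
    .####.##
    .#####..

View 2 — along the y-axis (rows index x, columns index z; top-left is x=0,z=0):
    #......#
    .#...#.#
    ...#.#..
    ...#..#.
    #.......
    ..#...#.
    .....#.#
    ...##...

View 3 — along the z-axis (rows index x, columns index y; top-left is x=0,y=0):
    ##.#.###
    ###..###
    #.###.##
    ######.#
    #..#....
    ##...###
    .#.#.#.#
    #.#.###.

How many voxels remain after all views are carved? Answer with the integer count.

full grid |V| = 512
step 1: project along x, AND mask (48/64) → |grid| = 384
step 2: project along y, AND mask (16/64) → |grid| = 94
step 3: project along z, AND mask (41/64) → |grid| = 61

voxel count = 61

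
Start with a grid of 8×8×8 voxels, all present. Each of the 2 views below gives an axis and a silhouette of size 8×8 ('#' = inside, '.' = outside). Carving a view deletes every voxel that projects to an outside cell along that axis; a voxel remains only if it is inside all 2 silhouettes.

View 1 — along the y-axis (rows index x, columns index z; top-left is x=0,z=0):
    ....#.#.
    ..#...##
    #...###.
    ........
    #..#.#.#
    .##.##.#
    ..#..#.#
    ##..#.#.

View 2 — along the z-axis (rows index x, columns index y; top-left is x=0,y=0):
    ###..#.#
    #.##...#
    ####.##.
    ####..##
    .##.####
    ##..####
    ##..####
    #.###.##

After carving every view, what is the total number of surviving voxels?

initial block: 8^3 = 512
step 1: project along y, AND mask (25/64) → |grid| = 200
step 2: project along z, AND mask (45/64) → |grid| = 142

remaining voxels: 142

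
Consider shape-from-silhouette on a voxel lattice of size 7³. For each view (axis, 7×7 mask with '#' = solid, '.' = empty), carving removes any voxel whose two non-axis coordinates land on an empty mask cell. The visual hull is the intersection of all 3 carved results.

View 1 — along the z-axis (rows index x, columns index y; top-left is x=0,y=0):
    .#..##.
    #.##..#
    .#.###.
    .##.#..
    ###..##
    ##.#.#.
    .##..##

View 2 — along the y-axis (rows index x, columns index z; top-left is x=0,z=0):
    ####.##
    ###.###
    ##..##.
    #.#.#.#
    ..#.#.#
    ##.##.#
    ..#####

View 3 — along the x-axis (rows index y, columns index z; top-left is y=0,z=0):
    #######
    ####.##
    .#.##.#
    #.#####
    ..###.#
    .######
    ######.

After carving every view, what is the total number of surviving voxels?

before carving: 343 voxels (7×7×7)
  1. axis=2 (XY plane), |mask|=27  ⇒  voxels=189
  2. axis=1 (XZ plane), |mask|=33  ⇒  voxels=125
  3. axis=0 (YZ plane), |mask|=39  ⇒  voxels=96

96 voxels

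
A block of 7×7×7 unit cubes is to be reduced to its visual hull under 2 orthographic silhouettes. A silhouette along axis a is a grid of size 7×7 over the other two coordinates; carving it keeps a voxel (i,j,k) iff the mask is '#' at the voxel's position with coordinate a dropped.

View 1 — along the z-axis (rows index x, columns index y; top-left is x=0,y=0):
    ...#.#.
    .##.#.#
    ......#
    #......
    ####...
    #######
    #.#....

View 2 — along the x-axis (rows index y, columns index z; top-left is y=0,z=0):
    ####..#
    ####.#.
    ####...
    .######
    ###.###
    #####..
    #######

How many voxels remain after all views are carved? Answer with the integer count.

remaining voxels: 112

full grid |V| = 343
step 1: project along z, AND mask (21/49) → |grid| = 147
step 2: project along x, AND mask (38/49) → |grid| = 112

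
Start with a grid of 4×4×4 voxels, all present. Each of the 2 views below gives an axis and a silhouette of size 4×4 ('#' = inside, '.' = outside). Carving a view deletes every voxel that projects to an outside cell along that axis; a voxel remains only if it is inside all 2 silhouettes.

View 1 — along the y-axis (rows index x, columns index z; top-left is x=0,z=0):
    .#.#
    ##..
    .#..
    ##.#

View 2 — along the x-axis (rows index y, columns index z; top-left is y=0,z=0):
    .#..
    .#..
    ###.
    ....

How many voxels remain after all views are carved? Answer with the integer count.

full grid |V| = 64
V1 y: intersect with XZ mask (8 set) -- 32 left
V2 x: intersect with YZ mask (5 set) -- 14 left

|visual hull| = 14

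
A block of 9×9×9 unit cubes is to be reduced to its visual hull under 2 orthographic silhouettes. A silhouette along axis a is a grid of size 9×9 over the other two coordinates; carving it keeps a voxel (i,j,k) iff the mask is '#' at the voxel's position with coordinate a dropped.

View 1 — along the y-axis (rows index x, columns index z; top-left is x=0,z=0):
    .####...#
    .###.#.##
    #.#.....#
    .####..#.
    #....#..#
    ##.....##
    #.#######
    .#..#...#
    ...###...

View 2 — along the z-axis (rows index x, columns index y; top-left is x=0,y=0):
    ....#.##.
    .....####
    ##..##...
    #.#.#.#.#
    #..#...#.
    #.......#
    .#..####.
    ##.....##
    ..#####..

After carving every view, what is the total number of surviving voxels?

voxel count = 160

before carving: 729 voxels (9×9×9)
carve view 1 (along y, XZ-mask fill 40/81): 360 voxels remain
carve view 2 (along z, XY-mask fill 35/81): 160 voxels remain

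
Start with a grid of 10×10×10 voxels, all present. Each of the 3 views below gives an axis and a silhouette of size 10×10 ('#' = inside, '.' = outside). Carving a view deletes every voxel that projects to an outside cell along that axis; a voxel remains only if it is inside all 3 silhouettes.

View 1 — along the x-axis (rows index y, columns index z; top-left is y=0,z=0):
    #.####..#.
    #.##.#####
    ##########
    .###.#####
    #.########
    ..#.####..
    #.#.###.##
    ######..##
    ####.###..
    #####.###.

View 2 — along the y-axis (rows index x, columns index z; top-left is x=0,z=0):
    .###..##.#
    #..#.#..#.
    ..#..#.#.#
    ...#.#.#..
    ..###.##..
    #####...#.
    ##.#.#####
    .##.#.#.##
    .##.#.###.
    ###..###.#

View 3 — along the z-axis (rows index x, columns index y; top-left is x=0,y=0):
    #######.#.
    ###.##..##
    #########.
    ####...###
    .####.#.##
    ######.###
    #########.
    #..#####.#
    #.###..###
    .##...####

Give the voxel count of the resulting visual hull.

remaining voxels: 329

start: 10×10×10 = 1000 voxels
  1. axis=0 (YZ plane), |mask|=76  ⇒  voxels=760
  2. axis=1 (XZ plane), |mask|=55  ⇒  voxels=420
  3. axis=2 (XY plane), |mask|=76  ⇒  voxels=329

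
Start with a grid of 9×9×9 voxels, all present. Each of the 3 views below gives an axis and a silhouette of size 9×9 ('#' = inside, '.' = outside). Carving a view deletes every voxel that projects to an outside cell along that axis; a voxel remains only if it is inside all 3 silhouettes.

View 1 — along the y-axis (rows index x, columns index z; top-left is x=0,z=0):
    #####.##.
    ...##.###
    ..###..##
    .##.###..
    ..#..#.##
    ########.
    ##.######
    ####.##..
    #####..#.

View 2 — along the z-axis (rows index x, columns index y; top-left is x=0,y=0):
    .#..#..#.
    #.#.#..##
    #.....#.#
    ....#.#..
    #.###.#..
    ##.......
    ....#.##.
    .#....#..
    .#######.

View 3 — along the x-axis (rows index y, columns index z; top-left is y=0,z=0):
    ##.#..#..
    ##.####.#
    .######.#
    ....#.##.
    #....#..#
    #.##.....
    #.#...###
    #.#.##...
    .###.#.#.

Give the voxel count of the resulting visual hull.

remaining voxels: 86

full grid |V| = 729
after view 1 [y-axis, 54 of 81 cells solid] → remaining = 486
after view 2 [z-axis, 32 of 81 cells solid] → remaining = 185
after view 3 [x-axis, 41 of 81 cells solid] → remaining = 86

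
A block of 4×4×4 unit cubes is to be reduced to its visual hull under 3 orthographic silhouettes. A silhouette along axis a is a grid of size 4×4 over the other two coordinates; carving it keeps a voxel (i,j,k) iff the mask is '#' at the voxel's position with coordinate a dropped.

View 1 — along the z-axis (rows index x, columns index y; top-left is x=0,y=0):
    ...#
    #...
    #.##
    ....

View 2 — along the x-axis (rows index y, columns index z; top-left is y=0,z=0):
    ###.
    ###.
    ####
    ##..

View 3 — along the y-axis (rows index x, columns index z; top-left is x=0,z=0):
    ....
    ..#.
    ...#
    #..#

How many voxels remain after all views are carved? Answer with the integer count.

|visual hull| = 2

initial block: 4^3 = 64
after view 1 [z-axis, 5 of 16 cells solid] → remaining = 20
after view 2 [x-axis, 12 of 16 cells solid] → remaining = 14
after view 3 [y-axis, 4 of 16 cells solid] → remaining = 2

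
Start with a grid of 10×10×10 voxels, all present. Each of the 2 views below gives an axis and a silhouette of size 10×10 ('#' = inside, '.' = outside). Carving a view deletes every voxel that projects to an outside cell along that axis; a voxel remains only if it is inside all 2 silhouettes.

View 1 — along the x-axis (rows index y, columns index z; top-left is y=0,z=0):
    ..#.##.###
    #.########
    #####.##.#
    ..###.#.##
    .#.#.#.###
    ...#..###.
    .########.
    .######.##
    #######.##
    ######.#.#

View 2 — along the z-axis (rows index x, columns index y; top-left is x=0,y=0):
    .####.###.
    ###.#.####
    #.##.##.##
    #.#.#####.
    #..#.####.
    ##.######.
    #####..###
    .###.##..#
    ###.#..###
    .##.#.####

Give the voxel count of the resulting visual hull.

full grid |V| = 1000
after view 1 [x-axis, 72 of 100 cells solid] → remaining = 720
after view 2 [z-axis, 71 of 100 cells solid] → remaining = 524

remaining voxels: 524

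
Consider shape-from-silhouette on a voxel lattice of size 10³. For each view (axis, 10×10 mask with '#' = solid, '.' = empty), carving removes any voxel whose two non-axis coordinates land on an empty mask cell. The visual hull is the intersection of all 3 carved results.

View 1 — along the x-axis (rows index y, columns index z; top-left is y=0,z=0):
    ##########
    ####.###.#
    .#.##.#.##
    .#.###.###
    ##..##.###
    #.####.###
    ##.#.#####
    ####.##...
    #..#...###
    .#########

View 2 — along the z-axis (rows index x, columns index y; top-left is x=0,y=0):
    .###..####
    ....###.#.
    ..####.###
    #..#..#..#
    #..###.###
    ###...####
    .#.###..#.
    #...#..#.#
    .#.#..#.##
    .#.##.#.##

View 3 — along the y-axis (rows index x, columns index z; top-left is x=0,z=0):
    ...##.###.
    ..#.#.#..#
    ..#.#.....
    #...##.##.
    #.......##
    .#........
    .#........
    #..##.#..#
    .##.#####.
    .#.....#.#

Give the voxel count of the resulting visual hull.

140 voxels

full grid |V| = 1000
step 1: project along x, AND mask (74/100) → |grid| = 740
step 2: project along z, AND mask (56/100) → |grid| = 411
step 3: project along y, AND mask (36/100) → |grid| = 140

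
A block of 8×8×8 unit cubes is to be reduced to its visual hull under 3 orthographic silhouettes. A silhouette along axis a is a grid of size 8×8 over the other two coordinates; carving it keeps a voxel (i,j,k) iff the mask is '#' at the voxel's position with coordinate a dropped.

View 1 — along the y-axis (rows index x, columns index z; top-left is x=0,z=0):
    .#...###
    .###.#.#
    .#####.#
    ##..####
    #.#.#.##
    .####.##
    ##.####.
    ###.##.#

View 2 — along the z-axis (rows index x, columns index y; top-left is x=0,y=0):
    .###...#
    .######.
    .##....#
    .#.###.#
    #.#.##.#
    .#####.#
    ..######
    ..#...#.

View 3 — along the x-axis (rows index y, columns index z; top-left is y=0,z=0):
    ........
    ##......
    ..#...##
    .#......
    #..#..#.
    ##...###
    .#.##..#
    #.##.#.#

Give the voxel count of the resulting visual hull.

initial block: 8^3 = 512
after view 1 [y-axis, 44 of 64 cells solid] → remaining = 352
after view 2 [z-axis, 37 of 64 cells solid] → remaining = 203
after view 3 [x-axis, 23 of 64 cells solid] → remaining = 81

81 voxels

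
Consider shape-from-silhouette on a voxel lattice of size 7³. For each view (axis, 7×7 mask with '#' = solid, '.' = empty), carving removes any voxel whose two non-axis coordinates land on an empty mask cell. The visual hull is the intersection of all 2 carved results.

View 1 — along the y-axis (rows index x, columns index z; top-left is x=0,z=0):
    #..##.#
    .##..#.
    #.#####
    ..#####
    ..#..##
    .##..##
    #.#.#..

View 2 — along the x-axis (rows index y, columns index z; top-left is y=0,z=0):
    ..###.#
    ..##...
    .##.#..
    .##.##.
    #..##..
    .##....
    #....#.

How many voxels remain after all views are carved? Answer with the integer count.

voxel count = 82

before carving: 343 voxels (7×7×7)
V1 y: intersect with XZ mask (28 set) -- 196 left
V2 x: intersect with YZ mask (20 set) -- 82 left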